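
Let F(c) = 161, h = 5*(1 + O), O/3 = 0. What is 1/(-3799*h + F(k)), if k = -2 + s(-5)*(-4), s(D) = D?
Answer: -1/18834 ≈ -5.3095e-5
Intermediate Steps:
O = 0 (O = 3*0 = 0)
h = 5 (h = 5*(1 + 0) = 5*1 = 5)
k = 18 (k = -2 - 5*(-4) = -2 + 20 = 18)
1/(-3799*h + F(k)) = 1/(-3799*5 + 161) = 1/(-18995 + 161) = 1/(-18834) = -1/18834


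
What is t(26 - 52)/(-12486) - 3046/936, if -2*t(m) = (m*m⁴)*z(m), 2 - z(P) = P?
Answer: -12977631955/973908 ≈ -13325.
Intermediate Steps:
z(P) = 2 - P
t(m) = -m⁵*(2 - m)/2 (t(m) = -m*m⁴*(2 - m)/2 = -m⁵*(2 - m)/2)
t(26 - 52)/(-12486) - 3046/936 = ((26 - 52)⁵*(-2 + (26 - 52))/2)/(-12486) - 3046/936 = ((½)*(-26)⁵*(-2 - 26))*(-1/12486) - 3046*1/936 = ((½)*(-11881376)*(-28))*(-1/12486) - 1523/468 = 166339264*(-1/12486) - 1523/468 = -83169632/6243 - 1523/468 = -12977631955/973908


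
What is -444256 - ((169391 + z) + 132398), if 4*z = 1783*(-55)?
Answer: -2886115/4 ≈ -7.2153e+5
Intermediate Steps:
z = -98065/4 (z = (1783*(-55))/4 = (¼)*(-98065) = -98065/4 ≈ -24516.)
-444256 - ((169391 + z) + 132398) = -444256 - ((169391 - 98065/4) + 132398) = -444256 - (579499/4 + 132398) = -444256 - 1*1109091/4 = -444256 - 1109091/4 = -2886115/4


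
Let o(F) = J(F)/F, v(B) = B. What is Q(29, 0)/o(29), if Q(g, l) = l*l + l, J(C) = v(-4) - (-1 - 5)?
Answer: 0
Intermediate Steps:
J(C) = 2 (J(C) = -4 - (-1 - 5) = -4 - 1*(-6) = -4 + 6 = 2)
Q(g, l) = l + l² (Q(g, l) = l² + l = l + l²)
o(F) = 2/F
Q(29, 0)/o(29) = (0*(1 + 0))/((2/29)) = (0*1)/((2*(1/29))) = 0/(2/29) = 0*(29/2) = 0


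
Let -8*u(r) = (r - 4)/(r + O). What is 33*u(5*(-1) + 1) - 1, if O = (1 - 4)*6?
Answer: -5/2 ≈ -2.5000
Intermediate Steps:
O = -18 (O = -3*6 = -18)
u(r) = -(-4 + r)/(8*(-18 + r)) (u(r) = -(r - 4)/(8*(r - 18)) = -(-4 + r)/(8*(-18 + r)))
33*u(5*(-1) + 1) - 1 = 33*((4 - (5*(-1) + 1))/(8*(-18 + (5*(-1) + 1)))) - 1 = 33*((4 - (-5 + 1))/(8*(-18 + (-5 + 1)))) - 1 = 33*((4 - 1*(-4))/(8*(-18 - 4))) - 1 = 33*((⅛)*(4 + 4)/(-22)) - 1 = 33*((⅛)*(-1/22)*8) - 1 = 33*(-1/22) - 1 = -3/2 - 1 = -5/2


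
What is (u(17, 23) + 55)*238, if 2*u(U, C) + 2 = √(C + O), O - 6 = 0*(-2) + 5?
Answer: 12852 + 119*√34 ≈ 13546.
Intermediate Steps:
O = 11 (O = 6 + (0*(-2) + 5) = 6 + (0 + 5) = 6 + 5 = 11)
u(U, C) = -1 + √(11 + C)/2 (u(U, C) = -1 + √(C + 11)/2 = -1 + √(11 + C)/2)
(u(17, 23) + 55)*238 = ((-1 + √(11 + 23)/2) + 55)*238 = ((-1 + √34/2) + 55)*238 = (54 + √34/2)*238 = 12852 + 119*√34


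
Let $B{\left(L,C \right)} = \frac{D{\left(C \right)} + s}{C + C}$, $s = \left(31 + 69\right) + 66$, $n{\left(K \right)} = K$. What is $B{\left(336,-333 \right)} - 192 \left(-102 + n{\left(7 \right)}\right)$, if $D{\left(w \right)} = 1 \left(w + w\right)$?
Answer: $\frac{6074170}{333} \approx 18241.0$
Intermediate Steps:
$D{\left(w \right)} = 2 w$ ($D{\left(w \right)} = 1 \cdot 2 w = 2 w$)
$s = 166$ ($s = 100 + 66 = 166$)
$B{\left(L,C \right)} = \frac{166 + 2 C}{2 C}$ ($B{\left(L,C \right)} = \frac{2 C + 166}{C + C} = \frac{166 + 2 C}{2 C}$)
$B{\left(336,-333 \right)} - 192 \left(-102 + n{\left(7 \right)}\right) = \frac{83 - 333}{-333} - 192 \left(-102 + 7\right) = \left(- \frac{1}{333}\right) \left(-250\right) - 192 \left(-95\right) = \frac{250}{333} - -18240 = \frac{250}{333} + 18240 = \frac{6074170}{333}$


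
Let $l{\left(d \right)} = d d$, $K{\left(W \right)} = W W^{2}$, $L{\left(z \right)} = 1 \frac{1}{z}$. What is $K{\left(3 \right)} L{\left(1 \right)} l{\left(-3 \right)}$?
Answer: $243$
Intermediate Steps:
$L{\left(z \right)} = \frac{1}{z}$
$K{\left(W \right)} = W^{3}$
$l{\left(d \right)} = d^{2}$
$K{\left(3 \right)} L{\left(1 \right)} l{\left(-3 \right)} = \frac{3^{3}}{1} \left(-3\right)^{2} = 27 \cdot 1 \cdot 9 = 27 \cdot 9 = 243$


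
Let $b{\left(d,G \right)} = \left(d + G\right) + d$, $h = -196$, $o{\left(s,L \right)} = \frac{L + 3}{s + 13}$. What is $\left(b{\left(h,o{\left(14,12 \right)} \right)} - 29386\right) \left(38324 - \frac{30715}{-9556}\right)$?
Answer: $- \frac{32718401149141}{28668} \approx -1.1413 \cdot 10^{9}$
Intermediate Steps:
$o{\left(s,L \right)} = \frac{3 + L}{13 + s}$
$b{\left(d,G \right)} = G + 2 d$ ($b{\left(d,G \right)} = \left(G + d\right) + d = G + 2 d$)
$\left(b{\left(h,o{\left(14,12 \right)} \right)} - 29386\right) \left(38324 - \frac{30715}{-9556}\right) = \left(\left(\frac{3 + 12}{13 + 14} + 2 \left(-196\right)\right) - 29386\right) \left(38324 - \frac{30715}{-9556}\right) = \left(\left(\frac{1}{27} \cdot 15 - 392\right) - 29386\right) \left(38324 - - \frac{30715}{9556}\right) = \left(\left(\frac{1}{27} \cdot 15 - 392\right) - 29386\right) \left(38324 + \frac{30715}{9556}\right) = \left(\left(\frac{5}{9} - 392\right) - 29386\right) \frac{366254859}{9556} = \left(- \frac{3523}{9} - 29386\right) \frac{366254859}{9556} = \left(- \frac{267997}{9}\right) \frac{366254859}{9556} = - \frac{32718401149141}{28668}$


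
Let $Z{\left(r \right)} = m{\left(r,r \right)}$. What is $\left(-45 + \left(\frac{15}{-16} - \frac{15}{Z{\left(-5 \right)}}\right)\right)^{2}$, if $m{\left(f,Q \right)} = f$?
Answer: $\frac{471969}{256} \approx 1843.6$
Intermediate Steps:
$Z{\left(r \right)} = r$
$\left(-45 + \left(\frac{15}{-16} - \frac{15}{Z{\left(-5 \right)}}\right)\right)^{2} = \left(-45 + \left(\frac{15}{-16} - \frac{15}{-5}\right)\right)^{2} = \left(-45 + \left(15 \left(- \frac{1}{16}\right) - -3\right)\right)^{2} = \left(-45 + \left(- \frac{15}{16} + 3\right)\right)^{2} = \left(-45 + \frac{33}{16}\right)^{2} = \left(- \frac{687}{16}\right)^{2} = \frac{471969}{256}$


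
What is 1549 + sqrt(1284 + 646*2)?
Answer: 1549 + 4*sqrt(161) ≈ 1599.8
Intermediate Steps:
1549 + sqrt(1284 + 646*2) = 1549 + sqrt(1284 + 1292) = 1549 + sqrt(2576) = 1549 + 4*sqrt(161)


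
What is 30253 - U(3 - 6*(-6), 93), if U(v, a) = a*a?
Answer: 21604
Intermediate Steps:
U(v, a) = a²
30253 - U(3 - 6*(-6), 93) = 30253 - 1*93² = 30253 - 1*8649 = 30253 - 8649 = 21604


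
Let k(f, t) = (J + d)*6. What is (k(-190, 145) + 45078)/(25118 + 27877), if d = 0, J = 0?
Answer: 15026/17665 ≈ 0.85061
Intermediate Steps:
k(f, t) = 0 (k(f, t) = (0 + 0)*6 = 0*6 = 0)
(k(-190, 145) + 45078)/(25118 + 27877) = (0 + 45078)/(25118 + 27877) = 45078/52995 = 45078*(1/52995) = 15026/17665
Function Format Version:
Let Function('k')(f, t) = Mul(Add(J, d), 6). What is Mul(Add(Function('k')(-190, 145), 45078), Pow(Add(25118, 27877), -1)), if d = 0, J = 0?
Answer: Rational(15026, 17665) ≈ 0.85061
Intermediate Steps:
Function('k')(f, t) = 0 (Function('k')(f, t) = Mul(Add(0, 0), 6) = Mul(0, 6) = 0)
Mul(Add(Function('k')(-190, 145), 45078), Pow(Add(25118, 27877), -1)) = Mul(Add(0, 45078), Pow(Add(25118, 27877), -1)) = Mul(45078, Pow(52995, -1)) = Mul(45078, Rational(1, 52995)) = Rational(15026, 17665)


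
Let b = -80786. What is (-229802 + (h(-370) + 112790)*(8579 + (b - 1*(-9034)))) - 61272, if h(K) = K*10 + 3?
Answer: -6892023163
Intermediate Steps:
h(K) = 3 + 10*K (h(K) = 10*K + 3 = 3 + 10*K)
(-229802 + (h(-370) + 112790)*(8579 + (b - 1*(-9034)))) - 61272 = (-229802 + ((3 + 10*(-370)) + 112790)*(8579 + (-80786 - 1*(-9034)))) - 61272 = (-229802 + ((3 - 3700) + 112790)*(8579 + (-80786 + 9034))) - 61272 = (-229802 + (-3697 + 112790)*(8579 - 71752)) - 61272 = (-229802 + 109093*(-63173)) - 61272 = (-229802 - 6891732089) - 61272 = -6891961891 - 61272 = -6892023163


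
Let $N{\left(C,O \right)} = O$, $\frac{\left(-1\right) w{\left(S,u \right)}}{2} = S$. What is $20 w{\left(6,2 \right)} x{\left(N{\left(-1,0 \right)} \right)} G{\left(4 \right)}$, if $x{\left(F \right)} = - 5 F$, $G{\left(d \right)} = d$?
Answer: $0$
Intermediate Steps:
$w{\left(S,u \right)} = - 2 S$
$20 w{\left(6,2 \right)} x{\left(N{\left(-1,0 \right)} \right)} G{\left(4 \right)} = 20 \left(\left(-2\right) 6\right) \left(-5\right) 0 \cdot 4 = 20 \left(-12\right) 0 \cdot 4 = \left(-240\right) 0 = 0$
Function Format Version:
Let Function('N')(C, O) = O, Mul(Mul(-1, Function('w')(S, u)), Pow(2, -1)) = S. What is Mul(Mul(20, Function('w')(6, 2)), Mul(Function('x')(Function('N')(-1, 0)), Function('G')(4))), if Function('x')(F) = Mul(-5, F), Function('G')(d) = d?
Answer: 0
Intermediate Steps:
Function('w')(S, u) = Mul(-2, S)
Mul(Mul(20, Function('w')(6, 2)), Mul(Function('x')(Function('N')(-1, 0)), Function('G')(4))) = Mul(Mul(20, Mul(-2, 6)), Mul(Mul(-5, 0), 4)) = Mul(Mul(20, -12), Mul(0, 4)) = Mul(-240, 0) = 0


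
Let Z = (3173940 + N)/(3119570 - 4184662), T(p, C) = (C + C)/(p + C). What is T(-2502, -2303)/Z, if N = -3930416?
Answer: 175207634/129816685 ≈ 1.3497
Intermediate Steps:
T(p, C) = 2*C/(C + p) (T(p, C) = (2*C)/(C + p) = 2*C/(C + p))
Z = 27017/38039 (Z = (3173940 - 3930416)/(3119570 - 4184662) = -756476/(-1065092) = -756476*(-1/1065092) = 27017/38039 ≈ 0.71025)
T(-2502, -2303)/Z = (2*(-2303)/(-2303 - 2502))/(27017/38039) = (2*(-2303)/(-4805))*(38039/27017) = (2*(-2303)*(-1/4805))*(38039/27017) = (4606/4805)*(38039/27017) = 175207634/129816685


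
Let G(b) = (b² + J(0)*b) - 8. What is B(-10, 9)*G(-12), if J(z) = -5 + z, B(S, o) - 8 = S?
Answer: -392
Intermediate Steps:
B(S, o) = 8 + S
G(b) = -8 + b² - 5*b (G(b) = (b² + (-5 + 0)*b) - 8 = (b² - 5*b) - 8 = -8 + b² - 5*b)
B(-10, 9)*G(-12) = (8 - 10)*(-8 + (-12)² - 5*(-12)) = -2*(-8 + 144 + 60) = -2*196 = -392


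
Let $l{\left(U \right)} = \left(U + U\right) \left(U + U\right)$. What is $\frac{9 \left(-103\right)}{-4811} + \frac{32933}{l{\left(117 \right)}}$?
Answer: $\frac{209199475}{263431116} \approx 0.79413$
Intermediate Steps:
$l{\left(U \right)} = 4 U^{2}$ ($l{\left(U \right)} = 2 U 2 U = 4 U^{2}$)
$\frac{9 \left(-103\right)}{-4811} + \frac{32933}{l{\left(117 \right)}} = \frac{9 \left(-103\right)}{-4811} + \frac{32933}{4 \cdot 117^{2}} = \left(-927\right) \left(- \frac{1}{4811}\right) + \frac{32933}{4 \cdot 13689} = \frac{927}{4811} + \frac{32933}{54756} = \frac{209199475}{263431116}$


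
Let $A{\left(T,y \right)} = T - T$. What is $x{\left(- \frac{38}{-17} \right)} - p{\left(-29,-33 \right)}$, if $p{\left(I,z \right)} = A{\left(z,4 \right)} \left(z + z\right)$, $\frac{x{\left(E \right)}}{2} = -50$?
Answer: $-100$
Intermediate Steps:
$A{\left(T,y \right)} = 0$
$x{\left(E \right)} = -100$ ($x{\left(E \right)} = 2 \left(-50\right) = -100$)
$p{\left(I,z \right)} = 0$ ($p{\left(I,z \right)} = 0 \left(z + z\right) = 0 \cdot 2 z = 0$)
$x{\left(- \frac{38}{-17} \right)} - p{\left(-29,-33 \right)} = -100 - 0 = -100 + 0 = -100$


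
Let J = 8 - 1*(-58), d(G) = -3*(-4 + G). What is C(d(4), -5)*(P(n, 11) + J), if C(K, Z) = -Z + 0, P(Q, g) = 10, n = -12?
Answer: 380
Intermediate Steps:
d(G) = 12 - 3*G
J = 66 (J = 8 + 58 = 66)
C(K, Z) = -Z
C(d(4), -5)*(P(n, 11) + J) = (-1*(-5))*(10 + 66) = 5*76 = 380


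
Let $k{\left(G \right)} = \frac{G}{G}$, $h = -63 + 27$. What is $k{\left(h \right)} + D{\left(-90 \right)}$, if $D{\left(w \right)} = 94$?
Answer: $95$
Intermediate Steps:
$h = -36$
$k{\left(G \right)} = 1$
$k{\left(h \right)} + D{\left(-90 \right)} = 1 + 94 = 95$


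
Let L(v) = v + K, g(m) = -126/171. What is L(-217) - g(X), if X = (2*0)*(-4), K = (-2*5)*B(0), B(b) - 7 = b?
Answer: -5439/19 ≈ -286.26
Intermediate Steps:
B(b) = 7 + b
K = -70 (K = (-2*5)*(7 + 0) = -10*7 = -70)
X = 0 (X = 0*(-4) = 0)
g(m) = -14/19 (g(m) = -126*1/171 = -14/19)
L(v) = -70 + v (L(v) = v - 70 = -70 + v)
L(-217) - g(X) = (-70 - 217) - 1*(-14/19) = -287 + 14/19 = -5439/19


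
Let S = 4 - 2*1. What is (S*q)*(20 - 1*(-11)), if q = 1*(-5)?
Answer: -310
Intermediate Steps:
S = 2 (S = 4 - 2 = 2)
q = -5
(S*q)*(20 - 1*(-11)) = (2*(-5))*(20 - 1*(-11)) = -10*(20 + 11) = -10*31 = -310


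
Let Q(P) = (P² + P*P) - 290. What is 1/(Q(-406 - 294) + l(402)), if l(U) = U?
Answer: 1/980112 ≈ 1.0203e-6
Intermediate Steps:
Q(P) = -290 + 2*P² (Q(P) = (P² + P²) - 290 = 2*P² - 290 = -290 + 2*P²)
1/(Q(-406 - 294) + l(402)) = 1/((-290 + 2*(-406 - 294)²) + 402) = 1/((-290 + 2*(-700)²) + 402) = 1/((-290 + 2*490000) + 402) = 1/((-290 + 980000) + 402) = 1/(979710 + 402) = 1/980112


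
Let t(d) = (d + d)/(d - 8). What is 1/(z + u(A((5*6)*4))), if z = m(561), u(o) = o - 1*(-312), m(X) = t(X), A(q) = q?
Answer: 553/240018 ≈ 0.0023040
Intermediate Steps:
t(d) = 2*d/(-8 + d) (t(d) = (2*d)/(-8 + d) = 2*d/(-8 + d))
m(X) = 2*X/(-8 + X)
u(o) = 312 + o (u(o) = o + 312 = 312 + o)
z = 1122/553 (z = 2*561/(-8 + 561) = 2*561/553 = 2*561*(1/553) = 1122/553 ≈ 2.0289)
1/(z + u(A((5*6)*4))) = 1/(1122/553 + (312 + (5*6)*4)) = 1/(1122/553 + (312 + 30*4)) = 1/(1122/553 + (312 + 120)) = 1/(1122/553 + 432) = 1/(240018/553) = 553/240018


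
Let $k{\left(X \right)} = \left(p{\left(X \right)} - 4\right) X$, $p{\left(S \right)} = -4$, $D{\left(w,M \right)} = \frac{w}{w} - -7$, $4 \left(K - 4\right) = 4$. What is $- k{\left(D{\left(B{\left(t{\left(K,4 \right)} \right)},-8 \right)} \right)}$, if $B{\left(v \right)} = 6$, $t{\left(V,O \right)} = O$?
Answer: $64$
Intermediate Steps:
$K = 5$ ($K = 4 + \frac{1}{4} \cdot 4 = 4 + 1 = 5$)
$D{\left(w,M \right)} = 8$ ($D{\left(w,M \right)} = 1 + 7 = 8$)
$k{\left(X \right)} = - 8 X$ ($k{\left(X \right)} = \left(-4 - 4\right) X = - 8 X$)
$- k{\left(D{\left(B{\left(t{\left(K,4 \right)} \right)},-8 \right)} \right)} = - \left(-8\right) 8 = \left(-1\right) \left(-64\right) = 64$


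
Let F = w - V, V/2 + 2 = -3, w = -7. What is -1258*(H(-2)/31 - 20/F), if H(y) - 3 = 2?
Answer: 761090/93 ≈ 8183.8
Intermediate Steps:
V = -10 (V = -4 + 2*(-3) = -4 - 6 = -10)
H(y) = 5 (H(y) = 3 + 2 = 5)
F = 3 (F = -7 - 1*(-10) = -7 + 10 = 3)
-1258*(H(-2)/31 - 20/F) = -1258*(5/31 - 20/3) = -1258*(-605/93) = 761090/93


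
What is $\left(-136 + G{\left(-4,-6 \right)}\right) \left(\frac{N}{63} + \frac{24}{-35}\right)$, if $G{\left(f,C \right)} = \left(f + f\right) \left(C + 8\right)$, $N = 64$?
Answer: $- \frac{15808}{315} \approx -50.184$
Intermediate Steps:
$G{\left(f,C \right)} = 2 f \left(8 + C\right)$
$\left(-136 + G{\left(-4,-6 \right)}\right) \left(\frac{N}{63} + \frac{24}{-35}\right) = \left(-136 + 2 \left(-4\right) \left(8 - 6\right)\right) \left(\frac{64}{63} + \frac{24}{-35}\right) = \left(-136 + 2 \left(-4\right) 2\right) \left(64 \cdot \frac{1}{63} + 24 \left(- \frac{1}{35}\right)\right) = \left(-136 - 16\right) \left(\frac{64}{63} - \frac{24}{35}\right) = \left(-152\right) \frac{104}{315} = - \frac{15808}{315}$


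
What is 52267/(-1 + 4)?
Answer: 52267/3 ≈ 17422.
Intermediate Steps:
52267/(-1 + 4) = 52267/3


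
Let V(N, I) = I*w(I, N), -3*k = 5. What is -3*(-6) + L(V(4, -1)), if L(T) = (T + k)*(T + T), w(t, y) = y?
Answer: 190/3 ≈ 63.333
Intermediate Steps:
k = -5/3 (k = -⅓*5 = -5/3 ≈ -1.6667)
V(N, I) = I*N
L(T) = 2*T*(-5/3 + T) (L(T) = (T - 5/3)*(T + T) = (-5/3 + T)*(2*T) = 2*T*(-5/3 + T))
-3*(-6) + L(V(4, -1)) = -3*(-6) + 2*(-1*4)*(-5 + 3*(-1*4))/3 = 18 + (⅔)*(-4)*(-5 + 3*(-4)) = 18 + (⅔)*(-4)*(-5 - 12) = 18 + (⅔)*(-4)*(-17) = 18 + 136/3 = 190/3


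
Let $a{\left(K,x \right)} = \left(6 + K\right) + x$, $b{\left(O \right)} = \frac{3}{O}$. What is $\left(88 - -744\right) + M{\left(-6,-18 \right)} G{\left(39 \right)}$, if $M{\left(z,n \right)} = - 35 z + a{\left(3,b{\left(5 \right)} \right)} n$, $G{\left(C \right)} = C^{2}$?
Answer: $\frac{287066}{5} \approx 57413.0$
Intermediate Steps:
$a{\left(K,x \right)} = 6 + K + x$
$M{\left(z,n \right)} = - 35 z + \frac{48 n}{5}$ ($M{\left(z,n \right)} = - 35 z + \left(6 + 3 + \frac{3}{5}\right) n = - 35 z + \frac{48 n}{5}$)
$\left(88 - -744\right) + M{\left(-6,-18 \right)} G{\left(39 \right)} = \left(88 - -744\right) + \left(\left(-35\right) \left(-6\right) + \frac{48}{5} \left(-18\right)\right) 39^{2} = \left(88 + 744\right) + \left(210 - \frac{864}{5}\right) 1521 = 832 + \frac{186}{5} \cdot 1521 = 832 + \frac{282906}{5} = \frac{287066}{5}$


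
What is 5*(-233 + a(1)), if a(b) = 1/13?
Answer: -15140/13 ≈ -1164.6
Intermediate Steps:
a(b) = 1/13
5*(-233 + a(1)) = 5*(-233 + 1/13) = 5*(-3028/13) = -15140/13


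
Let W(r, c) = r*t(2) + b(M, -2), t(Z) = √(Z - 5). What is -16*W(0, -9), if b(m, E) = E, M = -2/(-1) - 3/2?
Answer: 32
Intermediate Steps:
M = ½ (M = -2*(-1) - 3*½ = 2 - 3/2 = ½ ≈ 0.50000)
t(Z) = √(-5 + Z)
W(r, c) = -2 + I*r*√3 (W(r, c) = r*√(-5 + 2) - 2 = r*√(-3) - 2 = r*(I*√3) - 2 = I*r*√3 - 2 = -2 + I*r*√3)
-16*W(0, -9) = -16*(-2 + I*0*√3) = -16*(-2 + 0) = -16*(-2) = 32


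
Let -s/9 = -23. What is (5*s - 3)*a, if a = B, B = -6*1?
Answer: -6192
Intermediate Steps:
s = 207 (s = -9*(-23) = 207)
B = -6
a = -6
(5*s - 3)*a = (5*207 - 3)*(-6) = (1035 - 3)*(-6) = 1032*(-6) = -6192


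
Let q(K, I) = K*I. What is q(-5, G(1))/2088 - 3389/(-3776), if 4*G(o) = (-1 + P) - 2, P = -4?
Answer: 888659/985536 ≈ 0.90170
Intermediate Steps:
G(o) = -7/4 (G(o) = ((-1 - 4) - 2)/4 = (-5 - 2)/4 = (1/4)*(-7) = -7/4)
q(K, I) = I*K
q(-5, G(1))/2088 - 3389/(-3776) = -7/4*(-5)/2088 - 3389/(-3776) = (35/4)*(1/2088) - 3389*(-1/3776) = 35/8352 + 3389/3776 = 888659/985536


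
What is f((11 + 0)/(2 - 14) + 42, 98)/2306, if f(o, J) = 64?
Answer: 32/1153 ≈ 0.027754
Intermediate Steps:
f((11 + 0)/(2 - 14) + 42, 98)/2306 = 64/2306 = 64*(1/2306) = 32/1153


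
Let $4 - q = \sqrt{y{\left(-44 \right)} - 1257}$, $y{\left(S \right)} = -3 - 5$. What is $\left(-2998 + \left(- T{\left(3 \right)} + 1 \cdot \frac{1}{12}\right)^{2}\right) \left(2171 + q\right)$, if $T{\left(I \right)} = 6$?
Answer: $- \frac{309336475}{48} + \frac{426671 i \sqrt{1265}}{144} \approx -6.4445 \cdot 10^{6} + 1.0538 \cdot 10^{5} i$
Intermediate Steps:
$y{\left(S \right)} = -8$ ($y{\left(S \right)} = -3 - 5 = -8$)
$q = 4 - i \sqrt{1265}$ ($q = 4 - \sqrt{-8 - 1257} = 4 - \sqrt{-1265} = 4 - i \sqrt{1265} \approx 4.0 - 35.567 i$)
$\left(-2998 + \left(- T{\left(3 \right)} + 1 \cdot \frac{1}{12}\right)^{2}\right) \left(2171 + q\right) = \left(-2998 + \left(\left(-1\right) 6 + 1 \cdot \frac{1}{12}\right)^{2}\right) \left(2171 + \left(4 - i \sqrt{1265}\right)\right) = \left(-2998 + \left(-6 + 1 \cdot \frac{1}{12}\right)^{2}\right) \left(2175 - i \sqrt{1265}\right) = \left(-2998 + \left(-6 + \frac{1}{12}\right)^{2}\right) \left(2175 - i \sqrt{1265}\right) = \left(-2998 + \left(- \frac{71}{12}\right)^{2}\right) \left(2175 - i \sqrt{1265}\right) = \left(-2998 + \frac{5041}{144}\right) \left(2175 - i \sqrt{1265}\right) = - \frac{426671 \left(2175 - i \sqrt{1265}\right)}{144} = - \frac{309336475}{48} + \frac{426671 i \sqrt{1265}}{144}$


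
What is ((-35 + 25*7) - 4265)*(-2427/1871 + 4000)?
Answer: -30861488625/1871 ≈ -1.6495e+7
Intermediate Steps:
((-35 + 25*7) - 4265)*(-2427/1871 + 4000) = ((-35 + 175) - 4265)*(-2427*1/1871 + 4000) = (140 - 4265)*(-2427/1871 + 4000) = -4125*7481573/1871 = -30861488625/1871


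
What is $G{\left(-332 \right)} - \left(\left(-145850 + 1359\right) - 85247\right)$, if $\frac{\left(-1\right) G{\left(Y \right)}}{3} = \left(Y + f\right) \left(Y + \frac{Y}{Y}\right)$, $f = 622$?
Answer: $517708$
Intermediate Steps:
$G{\left(Y \right)} = - 3 \left(1 + Y\right) \left(622 + Y\right)$ ($G{\left(Y \right)} = - 3 \left(Y + 622\right) \left(Y + \frac{Y}{Y}\right) = - 3 \left(622 + Y\right) \left(Y + 1\right) = - 3 \left(622 + Y\right) \left(1 + Y\right) = - 3 \left(1 + Y\right) \left(622 + Y\right)$)
$G{\left(-332 \right)} - \left(\left(-145850 + 1359\right) - 85247\right) = \left(-1866 - -620508 - 3 \left(-332\right)^{2}\right) - \left(\left(-145850 + 1359\right) - 85247\right) = \left(-1866 + 620508 - 330672\right) - \left(-144491 - 85247\right) = \left(-1866 + 620508 - 330672\right) - -229738 = 287970 + 229738 = 517708$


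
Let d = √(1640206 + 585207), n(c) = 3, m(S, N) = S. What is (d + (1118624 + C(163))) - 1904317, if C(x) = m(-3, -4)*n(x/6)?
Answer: -785702 + √2225413 ≈ -7.8421e+5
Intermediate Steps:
d = √2225413 ≈ 1491.8
C(x) = -9 (C(x) = -3*3 = -9)
(d + (1118624 + C(163))) - 1904317 = (√2225413 + (1118624 - 9)) - 1904317 = (√2225413 + 1118615) - 1904317 = (1118615 + √2225413) - 1904317 = -785702 + √2225413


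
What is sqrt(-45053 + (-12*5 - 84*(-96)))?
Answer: I*sqrt(37049) ≈ 192.48*I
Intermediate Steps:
sqrt(-45053 + (-12*5 - 84*(-96))) = sqrt(-45053 + (-60 + 8064)) = sqrt(-45053 + 8004) = sqrt(-37049) = I*sqrt(37049)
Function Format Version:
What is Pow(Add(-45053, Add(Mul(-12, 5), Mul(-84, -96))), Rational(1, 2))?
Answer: Mul(I, Pow(37049, Rational(1, 2))) ≈ Mul(192.48, I)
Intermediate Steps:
Pow(Add(-45053, Add(Mul(-12, 5), Mul(-84, -96))), Rational(1, 2)) = Pow(Add(-45053, Add(-60, 8064)), Rational(1, 2)) = Pow(Add(-45053, 8004), Rational(1, 2)) = Pow(-37049, Rational(1, 2)) = Mul(I, Pow(37049, Rational(1, 2)))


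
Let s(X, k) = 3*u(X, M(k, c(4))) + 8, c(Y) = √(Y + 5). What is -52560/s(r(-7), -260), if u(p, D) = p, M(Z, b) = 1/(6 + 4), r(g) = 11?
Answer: -52560/41 ≈ -1282.0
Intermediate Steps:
c(Y) = √(5 + Y)
M(Z, b) = ⅒ (M(Z, b) = 1/10 = ⅒)
s(X, k) = 8 + 3*X (s(X, k) = 3*X + 8 = 8 + 3*X)
-52560/s(r(-7), -260) = -52560/(8 + 3*11) = -52560/(8 + 33) = -52560/41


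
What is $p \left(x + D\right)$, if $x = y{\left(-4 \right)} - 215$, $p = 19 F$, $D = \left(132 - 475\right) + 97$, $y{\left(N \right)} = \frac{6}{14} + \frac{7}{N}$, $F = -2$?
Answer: $\frac{245955}{14} \approx 17568.0$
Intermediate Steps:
$y{\left(N \right)} = \frac{3}{7} + \frac{7}{N}$ ($y{\left(N \right)} = 6 \cdot \frac{1}{14} + \frac{7}{N} = \frac{3}{7} + \frac{7}{N}$)
$D = -246$ ($D = -343 + 97 = -246$)
$p = -38$ ($p = 19 \left(-2\right) = -38$)
$x = - \frac{6057}{28}$ ($x = \left(\frac{3}{7} + \frac{7}{-4}\right) - 215 = \left(\frac{3}{7} + 7 \left(- \frac{1}{4}\right)\right) - 215 = \left(\frac{3}{7} - \frac{7}{4}\right) - 215 = - \frac{37}{28} - 215 = - \frac{6057}{28} \approx -216.32$)
$p \left(x + D\right) = - 38 \left(- \frac{6057}{28} - 246\right) = \left(-38\right) \left(- \frac{12945}{28}\right) = \frac{245955}{14}$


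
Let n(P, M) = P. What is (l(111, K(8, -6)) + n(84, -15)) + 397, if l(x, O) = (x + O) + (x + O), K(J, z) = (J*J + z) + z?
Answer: 807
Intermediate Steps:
K(J, z) = J² + 2*z (K(J, z) = (J² + z) + z = (z + J²) + z = J² + 2*z)
l(x, O) = 2*O + 2*x (l(x, O) = (O + x) + (O + x) = 2*O + 2*x)
(l(111, K(8, -6)) + n(84, -15)) + 397 = ((2*(8² + 2*(-6)) + 2*111) + 84) + 397 = ((2*(64 - 12) + 222) + 84) + 397 = ((2*52 + 222) + 84) + 397 = ((104 + 222) + 84) + 397 = (326 + 84) + 397 = 410 + 397 = 807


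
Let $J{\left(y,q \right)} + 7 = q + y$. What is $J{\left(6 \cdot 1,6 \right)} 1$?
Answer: $5$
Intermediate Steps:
$J{\left(y,q \right)} = -7 + q + y$ ($J{\left(y,q \right)} = -7 + \left(q + y\right) = -7 + q + y$)
$J{\left(6 \cdot 1,6 \right)} 1 = \left(-7 + 6 + 6 \cdot 1\right) 1 = \left(-7 + 6 + 6\right) 1 = 5 \cdot 1 = 5$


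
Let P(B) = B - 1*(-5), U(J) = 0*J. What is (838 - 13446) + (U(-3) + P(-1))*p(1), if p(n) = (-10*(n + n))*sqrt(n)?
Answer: -12688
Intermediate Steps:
U(J) = 0
P(B) = 5 + B (P(B) = B + 5 = 5 + B)
p(n) = -20*n**(3/2) (p(n) = (-20*n)*sqrt(n) = -20*n**(3/2))
(838 - 13446) + (U(-3) + P(-1))*p(1) = (838 - 13446) + (0 + (5 - 1))*(-20*1**(3/2)) = -12608 + (0 + 4)*(-20*1) = -12608 + 4*(-20) = -12608 - 80 = -12688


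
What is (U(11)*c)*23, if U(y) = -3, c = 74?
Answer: -5106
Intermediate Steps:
(U(11)*c)*23 = -3*74*23 = -222*23 = -5106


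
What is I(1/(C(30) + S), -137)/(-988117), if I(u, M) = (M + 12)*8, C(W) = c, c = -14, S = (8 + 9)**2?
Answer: 1000/988117 ≈ 0.0010120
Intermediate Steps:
S = 289 (S = 17**2 = 289)
C(W) = -14
I(u, M) = 96 + 8*M (I(u, M) = (12 + M)*8 = 96 + 8*M)
I(1/(C(30) + S), -137)/(-988117) = (96 + 8*(-137))/(-988117) = (96 - 1096)*(-1/988117) = -1000*(-1/988117) = 1000/988117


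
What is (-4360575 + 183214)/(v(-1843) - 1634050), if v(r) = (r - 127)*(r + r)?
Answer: -4177361/5627370 ≈ -0.74233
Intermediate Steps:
v(r) = 2*r*(-127 + r) (v(r) = (-127 + r)*(2*r) = 2*r*(-127 + r))
(-4360575 + 183214)/(v(-1843) - 1634050) = (-4360575 + 183214)/(2*(-1843)*(-127 - 1843) - 1634050) = -4177361/(2*(-1843)*(-1970) - 1634050) = -4177361/(7261420 - 1634050) = -4177361/5627370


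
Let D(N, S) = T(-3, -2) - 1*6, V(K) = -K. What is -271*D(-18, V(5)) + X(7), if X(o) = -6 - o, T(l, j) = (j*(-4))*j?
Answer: 5949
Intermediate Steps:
T(l, j) = -4*j² (T(l, j) = (-4*j)*j = -4*j²)
D(N, S) = -22 (D(N, S) = -4*(-2)² - 1*6 = -4*4 - 6 = -16 - 6 = -22)
-271*D(-18, V(5)) + X(7) = -271*(-22) + (-6 - 1*7) = 5962 + (-6 - 7) = 5962 - 13 = 5949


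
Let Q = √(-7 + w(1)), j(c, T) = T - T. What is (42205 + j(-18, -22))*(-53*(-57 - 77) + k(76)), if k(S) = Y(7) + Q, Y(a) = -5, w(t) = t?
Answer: 299528885 + 42205*I*√6 ≈ 2.9953e+8 + 1.0338e+5*I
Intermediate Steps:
j(c, T) = 0
Q = I*√6 (Q = √(-7 + 1) = √(-6) = I*√6 ≈ 2.4495*I)
k(S) = -5 + I*√6
(42205 + j(-18, -22))*(-53*(-57 - 77) + k(76)) = (42205 + 0)*(-53*(-57 - 77) + (-5 + I*√6)) = 42205*(-53*(-134) + (-5 + I*√6)) = 42205*(7102 + (-5 + I*√6)) = 42205*(7097 + I*√6) = 299528885 + 42205*I*√6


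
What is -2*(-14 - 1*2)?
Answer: 32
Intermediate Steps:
-2*(-14 - 1*2) = -2*(-14 - 2) = -2*(-16) = 32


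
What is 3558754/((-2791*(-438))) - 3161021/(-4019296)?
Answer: 9083950563401/2456710274784 ≈ 3.6976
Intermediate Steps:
3558754/((-2791*(-438))) - 3161021/(-4019296) = 3558754/1222458 - 3161021*(-1/4019296) = 3558754*(1/1222458) + 3161021/4019296 = 1779377/611229 + 3161021/4019296 = 9083950563401/2456710274784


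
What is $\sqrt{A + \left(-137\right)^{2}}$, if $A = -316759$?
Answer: $3 i \sqrt{33110} \approx 545.88 i$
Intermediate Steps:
$\sqrt{A + \left(-137\right)^{2}} = \sqrt{-316759 + \left(-137\right)^{2}} = \sqrt{-316759 + 18769} = \sqrt{-297990} = 3 i \sqrt{33110}$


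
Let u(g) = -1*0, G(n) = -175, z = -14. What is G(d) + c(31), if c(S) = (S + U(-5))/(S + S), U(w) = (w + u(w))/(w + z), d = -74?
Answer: -102778/589 ≈ -174.50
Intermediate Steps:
u(g) = 0
U(w) = w/(-14 + w) (U(w) = (w + 0)/(w - 14) = w/(-14 + w))
c(S) = (5/19 + S)/(2*S) (c(S) = (S - 5/(-14 - 5))/(S + S) = (S - 5/(-19))/((2*S)) = (S - 5*(-1/19))*(1/(2*S)) = (S + 5/19)*(1/(2*S)) = (5/19 + S)*(1/(2*S)) = (5/19 + S)/(2*S))
G(d) + c(31) = -175 + (1/38)*(5 + 19*31)/31 = -175 + (1/38)*(1/31)*(5 + 589) = -175 + (1/38)*(1/31)*594 = -175 + 297/589 = -102778/589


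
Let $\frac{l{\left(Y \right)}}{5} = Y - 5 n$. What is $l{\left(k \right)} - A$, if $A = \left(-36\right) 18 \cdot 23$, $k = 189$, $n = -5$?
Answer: $15974$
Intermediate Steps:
$l{\left(Y \right)} = 125 + 5 Y$ ($l{\left(Y \right)} = 5 \left(Y - -25\right) = 5 \left(Y + 25\right) = 5 \left(25 + Y\right) = 125 + 5 Y$)
$A = -14904$ ($A = \left(-648\right) 23 = -14904$)
$l{\left(k \right)} - A = \left(125 + 5 \cdot 189\right) - -14904 = \left(125 + 945\right) + 14904 = 1070 + 14904 = 15974$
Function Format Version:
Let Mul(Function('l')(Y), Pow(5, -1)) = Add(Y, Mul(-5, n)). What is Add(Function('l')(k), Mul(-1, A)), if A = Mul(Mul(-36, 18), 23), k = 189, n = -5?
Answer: 15974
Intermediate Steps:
Function('l')(Y) = Add(125, Mul(5, Y)) (Function('l')(Y) = Mul(5, Add(Y, Mul(-5, -5))) = Mul(5, Add(Y, 25)) = Mul(5, Add(25, Y)) = Add(125, Mul(5, Y)))
A = -14904 (A = Mul(-648, 23) = -14904)
Add(Function('l')(k), Mul(-1, A)) = Add(Add(125, Mul(5, 189)), Mul(-1, -14904)) = Add(Add(125, 945), 14904) = Add(1070, 14904) = 15974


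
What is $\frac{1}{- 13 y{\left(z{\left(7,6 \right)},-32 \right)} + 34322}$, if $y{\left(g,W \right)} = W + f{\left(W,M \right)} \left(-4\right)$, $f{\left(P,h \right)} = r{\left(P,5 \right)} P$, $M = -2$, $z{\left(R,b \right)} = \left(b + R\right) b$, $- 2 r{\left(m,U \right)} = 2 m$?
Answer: $- \frac{1}{18510} \approx -5.4025 \cdot 10^{-5}$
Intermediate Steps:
$r{\left(m,U \right)} = - m$ ($r{\left(m,U \right)} = - \frac{2 m}{2} = - m$)
$z{\left(R,b \right)} = b \left(R + b\right)$ ($z{\left(R,b \right)} = \left(R + b\right) b = b \left(R + b\right)$)
$f{\left(P,h \right)} = - P^{2}$ ($f{\left(P,h \right)} = - P P = - P^{2}$)
$y{\left(g,W \right)} = W + 4 W^{2}$ ($y{\left(g,W \right)} = W + - W^{2} \left(-4\right) = W + 4 W^{2}$)
$\frac{1}{- 13 y{\left(z{\left(7,6 \right)},-32 \right)} + 34322} = \frac{1}{- 13 \left(- 32 \left(1 + 4 \left(-32\right)\right)\right) + 34322} = \frac{1}{- 13 \left(- 32 \left(1 - 128\right)\right) + 34322} = \frac{1}{- 13 \left(\left(-32\right) \left(-127\right)\right) + 34322} = \frac{1}{\left(-13\right) 4064 + 34322} = \frac{1}{-52832 + 34322} = \frac{1}{-18510} = - \frac{1}{18510}$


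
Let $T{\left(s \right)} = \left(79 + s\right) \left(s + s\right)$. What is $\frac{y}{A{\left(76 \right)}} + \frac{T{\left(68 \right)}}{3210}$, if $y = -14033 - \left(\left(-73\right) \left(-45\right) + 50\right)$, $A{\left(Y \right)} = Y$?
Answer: $- \frac{2259662}{10165} \approx -222.3$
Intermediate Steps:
$T{\left(s \right)} = 2 s \left(79 + s\right)$ ($T{\left(s \right)} = \left(79 + s\right) 2 s = 2 s \left(79 + s\right)$)
$y = -17368$ ($y = -14033 - \left(3285 + 50\right) = -14033 - 3335 = -17368$)
$\frac{y}{A{\left(76 \right)}} + \frac{T{\left(68 \right)}}{3210} = - \frac{17368}{76} + \frac{2 \cdot 68 \left(79 + 68\right)}{3210} = \left(-17368\right) \frac{1}{76} + 2 \cdot 68 \cdot 147 \cdot \frac{1}{3210} = - \frac{4342}{19} + 19992 \cdot \frac{1}{3210} = - \frac{4342}{19} + \frac{3332}{535} = - \frac{2259662}{10165}$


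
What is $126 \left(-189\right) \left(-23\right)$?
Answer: $547722$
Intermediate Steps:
$126 \left(-189\right) \left(-23\right) = \left(-23814\right) \left(-23\right) = 547722$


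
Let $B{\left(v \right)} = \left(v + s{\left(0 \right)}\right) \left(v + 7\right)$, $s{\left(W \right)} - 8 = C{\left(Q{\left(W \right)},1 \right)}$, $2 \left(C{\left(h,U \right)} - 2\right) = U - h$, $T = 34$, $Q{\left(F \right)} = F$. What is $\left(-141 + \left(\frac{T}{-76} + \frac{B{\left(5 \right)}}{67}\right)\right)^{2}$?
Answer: $\frac{124649245249}{6482116} \approx 19230.0$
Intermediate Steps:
$C{\left(h,U \right)} = 2 + \frac{U}{2} - \frac{h}{2}$ ($C{\left(h,U \right)} = 2 + \frac{U - h}{2} = 2 + \left(\frac{U}{2} - \frac{h}{2}\right) = 2 + \frac{U}{2} - \frac{h}{2}$)
$s{\left(W \right)} = \frac{21}{2} - \frac{W}{2}$ ($s{\left(W \right)} = 8 + \left(2 + \frac{1}{2} \cdot 1 - \frac{W}{2}\right) = 8 + \left(2 + \frac{1}{2} - \frac{W}{2}\right) = 8 - \left(- \frac{5}{2} + \frac{W}{2}\right) = \frac{21}{2} - \frac{W}{2}$)
$B{\left(v \right)} = \left(7 + v\right) \left(\frac{21}{2} + v\right)$ ($B{\left(v \right)} = \left(v + \left(\frac{21}{2} - 0\right)\right) \left(v + 7\right) = \left(v + \left(\frac{21}{2} + 0\right)\right) \left(7 + v\right) = \left(v + \frac{21}{2}\right) \left(7 + v\right) = \left(\frac{21}{2} + v\right) \left(7 + v\right) = \left(7 + v\right) \left(\frac{21}{2} + v\right)$)
$\left(-141 + \left(\frac{T}{-76} + \frac{B{\left(5 \right)}}{67}\right)\right)^{2} = \left(-141 + \left(\frac{34}{-76} + \frac{\frac{147}{2} + 5^{2} + \frac{35}{2} \cdot 5}{67}\right)\right)^{2} = \left(-141 + \left(34 \left(- \frac{1}{76}\right) + \left(\frac{147}{2} + 25 + \frac{175}{2}\right) \frac{1}{67}\right)\right)^{2} = \left(-141 + \left(- \frac{17}{38} + 186 \cdot \frac{1}{67}\right)\right)^{2} = \left(-141 + \left(- \frac{17}{38} + \frac{186}{67}\right)\right)^{2} = \left(-141 + \frac{5929}{2546}\right)^{2} = \left(- \frac{353057}{2546}\right)^{2} = \frac{124649245249}{6482116}$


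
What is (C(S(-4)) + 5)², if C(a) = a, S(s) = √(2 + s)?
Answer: (5 + I*√2)² ≈ 23.0 + 14.142*I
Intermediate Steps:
(C(S(-4)) + 5)² = (√(2 - 4) + 5)² = (√(-2) + 5)² = (I*√2 + 5)² = (5 + I*√2)²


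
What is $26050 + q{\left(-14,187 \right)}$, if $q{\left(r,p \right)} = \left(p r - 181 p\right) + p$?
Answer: $-10228$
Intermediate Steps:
$q{\left(r,p \right)} = - 180 p + p r$ ($q{\left(r,p \right)} = \left(- 181 p + p r\right) + p = - 180 p + p r$)
$26050 + q{\left(-14,187 \right)} = 26050 + 187 \left(-180 - 14\right) = 26050 + 187 \left(-194\right) = 26050 - 36278 = -10228$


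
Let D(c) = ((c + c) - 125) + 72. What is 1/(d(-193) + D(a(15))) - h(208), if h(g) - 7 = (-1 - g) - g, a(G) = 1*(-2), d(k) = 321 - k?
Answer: 187371/457 ≈ 410.00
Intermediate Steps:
a(G) = -2
D(c) = -53 + 2*c (D(c) = (2*c - 125) + 72 = (-125 + 2*c) + 72 = -53 + 2*c)
h(g) = 6 - 2*g (h(g) = 7 + ((-1 - g) - g) = 7 + (-1 - 2*g) = 6 - 2*g)
1/(d(-193) + D(a(15))) - h(208) = 1/((321 - 1*(-193)) + (-53 + 2*(-2))) - (6 - 2*208) = 1/((321 + 193) + (-53 - 4)) - (6 - 416) = 1/(514 - 57) - 1*(-410) = 1/457 + 410 = 187371/457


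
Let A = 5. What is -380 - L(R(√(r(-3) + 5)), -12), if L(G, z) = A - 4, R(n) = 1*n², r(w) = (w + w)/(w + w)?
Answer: -381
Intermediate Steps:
r(w) = 1 (r(w) = (2*w)/((2*w)) = (2*w)*(1/(2*w)) = 1)
R(n) = n²
L(G, z) = 1 (L(G, z) = 5 - 4 = 1)
-380 - L(R(√(r(-3) + 5)), -12) = -380 - 1*1 = -380 - 1 = -381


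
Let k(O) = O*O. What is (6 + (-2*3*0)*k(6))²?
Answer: 36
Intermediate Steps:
k(O) = O²
(6 + (-2*3*0)*k(6))² = (6 - 2*3*0*6²)² = (6 - 6*0*36)² = (6 - 1*0*36)² = (6 + 0*36)² = (6 + 0)² = 6² = 36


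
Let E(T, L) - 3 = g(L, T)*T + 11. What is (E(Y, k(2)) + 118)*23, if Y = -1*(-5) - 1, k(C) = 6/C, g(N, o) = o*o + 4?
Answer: 4876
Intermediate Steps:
g(N, o) = 4 + o² (g(N, o) = o² + 4 = 4 + o²)
Y = 4 (Y = 5 - 1 = 4)
E(T, L) = 14 + T*(4 + T²) (E(T, L) = 3 + ((4 + T²)*T + 11) = 3 + (T*(4 + T²) + 11) = 3 + (11 + T*(4 + T²)) = 14 + T*(4 + T²))
(E(Y, k(2)) + 118)*23 = ((14 + 4*(4 + 4²)) + 118)*23 = ((14 + 4*(4 + 16)) + 118)*23 = ((14 + 4*20) + 118)*23 = ((14 + 80) + 118)*23 = (94 + 118)*23 = 212*23 = 4876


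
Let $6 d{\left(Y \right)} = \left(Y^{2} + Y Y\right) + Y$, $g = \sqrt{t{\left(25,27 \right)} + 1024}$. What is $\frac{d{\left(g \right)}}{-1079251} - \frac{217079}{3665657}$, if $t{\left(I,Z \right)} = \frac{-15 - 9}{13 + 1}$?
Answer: $- \frac{4946168725901}{83079443641047} - \frac{\sqrt{12523}}{22664271} \approx -0.05954$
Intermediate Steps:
$t{\left(I,Z \right)} = - \frac{12}{7}$ ($t{\left(I,Z \right)} = - \frac{24}{14} = \left(-24\right) \frac{1}{14} = - \frac{12}{7}$)
$g = \frac{2 \sqrt{12523}}{7}$ ($g = \sqrt{- \frac{12}{7} + 1024} = \sqrt{\frac{7156}{7}} = \frac{2 \sqrt{12523}}{7} \approx 31.973$)
$d{\left(Y \right)} = \frac{Y^{2}}{3} + \frac{Y}{6}$ ($d{\left(Y \right)} = \frac{\left(Y^{2} + Y Y\right) + Y}{6} = \frac{\left(Y^{2} + Y^{2}\right) + Y}{6} = \frac{2 Y^{2} + Y}{6} = \frac{Y + 2 Y^{2}}{6} = \frac{Y^{2}}{3} + \frac{Y}{6}$)
$\frac{d{\left(g \right)}}{-1079251} - \frac{217079}{3665657} = \frac{\frac{1}{6} \frac{2 \sqrt{12523}}{7} \left(1 + 2 \frac{2 \sqrt{12523}}{7}\right)}{-1079251} - \frac{217079}{3665657} = \frac{\frac{2 \sqrt{12523}}{7} \left(1 + \frac{4 \sqrt{12523}}{7}\right)}{6} \left(- \frac{1}{1079251}\right) - \frac{217079}{3665657} = \frac{\sqrt{12523} \left(1 + \frac{4 \sqrt{12523}}{7}\right)}{21} \left(- \frac{1}{1079251}\right) - \frac{217079}{3665657} = - \frac{\sqrt{12523} \left(1 + \frac{4 \sqrt{12523}}{7}\right)}{22664271} - \frac{217079}{3665657} = - \frac{217079}{3665657} - \frac{\sqrt{12523} \left(1 + \frac{4 \sqrt{12523}}{7}\right)}{22664271}$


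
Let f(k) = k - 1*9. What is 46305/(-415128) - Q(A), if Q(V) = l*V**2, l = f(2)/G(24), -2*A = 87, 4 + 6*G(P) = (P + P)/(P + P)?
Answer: -74812311/2824 ≈ -26492.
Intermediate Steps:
f(k) = -9 + k (f(k) = k - 9 = -9 + k)
G(P) = -1/2 (G(P) = -2/3 + ((P + P)/(P + P))/6 = -2/3 + ((2*P)/((2*P)))/6 = -2/3 + ((2*P)*(1/(2*P)))/6 = -2/3 + (1/6)*1 = -2/3 + 1/6 = -1/2)
A = -87/2 (A = -1/2*87 = -87/2 ≈ -43.500)
l = 14 (l = (-9 + 2)/(-1/2) = -7*(-2) = 14)
Q(V) = 14*V**2
46305/(-415128) - Q(A) = 46305/(-415128) - 14*(-87/2)**2 = 46305*(-1/415128) - 14*7569/4 = -315/2824 - 1*52983/2 = -315/2824 - 52983/2 = -74812311/2824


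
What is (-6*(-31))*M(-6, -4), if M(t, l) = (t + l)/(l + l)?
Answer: 465/2 ≈ 232.50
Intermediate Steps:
M(t, l) = (l + t)/(2*l) (M(t, l) = (l + t)/((2*l)) = (l + t)*(1/(2*l)) = (l + t)/(2*l))
(-6*(-31))*M(-6, -4) = (-6*(-31))*((1/2)*(-4 - 6)/(-4)) = 186*((1/2)*(-1/4)*(-10)) = 186*(5/4) = 465/2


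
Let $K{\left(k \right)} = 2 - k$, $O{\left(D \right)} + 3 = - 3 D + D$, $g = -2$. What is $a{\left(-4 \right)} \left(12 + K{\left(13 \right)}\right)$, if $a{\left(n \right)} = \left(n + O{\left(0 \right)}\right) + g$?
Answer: $-9$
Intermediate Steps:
$O{\left(D \right)} = -3 - 2 D$ ($O{\left(D \right)} = -3 + \left(- 3 D + D\right) = -3 - 2 D$)
$a{\left(n \right)} = -5 + n$ ($a{\left(n \right)} = \left(n - 3\right) - 2 = \left(-3 + n\right) - 2 = -5 + n$)
$a{\left(-4 \right)} \left(12 + K{\left(13 \right)}\right) = \left(-5 - 4\right) \left(12 + \left(2 - 13\right)\right) = - 9 \left(12 + \left(2 - 13\right)\right) = - 9 \left(12 - 11\right) = \left(-9\right) 1 = -9$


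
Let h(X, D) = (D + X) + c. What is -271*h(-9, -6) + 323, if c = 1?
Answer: 4117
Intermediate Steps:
h(X, D) = 1 + D + X (h(X, D) = (D + X) + 1 = 1 + D + X)
-271*h(-9, -6) + 323 = -271*(1 - 6 - 9) + 323 = -271*(-14) + 323 = 3794 + 323 = 4117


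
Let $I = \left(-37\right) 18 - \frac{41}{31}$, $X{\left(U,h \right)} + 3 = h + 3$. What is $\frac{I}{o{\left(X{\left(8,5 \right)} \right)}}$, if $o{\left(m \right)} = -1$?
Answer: $\frac{20687}{31} \approx 667.32$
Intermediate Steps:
$X{\left(U,h \right)} = h$ ($X{\left(U,h \right)} = -3 + \left(h + 3\right) = -3 + \left(3 + h\right) = h$)
$I = - \frac{20687}{31}$ ($I = -666 - \frac{41}{31} = - \frac{20687}{31} \approx -667.32$)
$\frac{I}{o{\left(X{\left(8,5 \right)} \right)}} = - \frac{20687}{31 \left(-1\right)} = \left(- \frac{20687}{31}\right) \left(-1\right) = \frac{20687}{31}$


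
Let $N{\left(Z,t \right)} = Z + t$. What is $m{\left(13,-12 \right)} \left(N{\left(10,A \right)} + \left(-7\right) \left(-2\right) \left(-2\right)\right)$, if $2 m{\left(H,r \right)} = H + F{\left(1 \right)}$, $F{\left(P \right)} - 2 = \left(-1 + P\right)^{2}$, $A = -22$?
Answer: $-300$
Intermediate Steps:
$F{\left(P \right)} = 2 + \left(-1 + P\right)^{2}$
$m{\left(H,r \right)} = 1 + \frac{H}{2}$ ($m{\left(H,r \right)} = \frac{H + \left(2 + \left(-1 + 1\right)^{2}\right)}{2} = \frac{H + \left(2 + 0^{2}\right)}{2} = \frac{H + \left(2 + 0\right)}{2} = \frac{H + 2}{2} = \frac{2 + H}{2} = 1 + \frac{H}{2}$)
$m{\left(13,-12 \right)} \left(N{\left(10,A \right)} + \left(-7\right) \left(-2\right) \left(-2\right)\right) = \left(1 + \frac{1}{2} \cdot 13\right) \left(\left(10 - 22\right) + \left(-7\right) \left(-2\right) \left(-2\right)\right) = \left(1 + \frac{13}{2}\right) \left(-12 + 14 \left(-2\right)\right) = \frac{15 \left(-12 - 28\right)}{2} = \frac{15}{2} \left(-40\right) = -300$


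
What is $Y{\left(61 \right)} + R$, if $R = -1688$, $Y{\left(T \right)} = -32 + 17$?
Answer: $-1703$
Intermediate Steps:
$Y{\left(T \right)} = -15$
$Y{\left(61 \right)} + R = -15 - 1688 = -1703$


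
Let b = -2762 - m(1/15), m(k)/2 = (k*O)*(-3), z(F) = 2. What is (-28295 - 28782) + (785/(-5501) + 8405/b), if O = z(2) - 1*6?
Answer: -4338825639641/76012818 ≈ -57080.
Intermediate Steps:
O = -4 (O = 2 - 1*6 = 2 - 6 = -4)
m(k) = 24*k (m(k) = 2*((k*(-4))*(-3)) = 2*(-4*k*(-3)) = 2*(12*k) = 24*k)
b = -13818/5 (b = -2762 - 24/15 = -2762 - 1*8/5 = -2762 - 8/5 = -13818/5 ≈ -2763.6)
(-28295 - 28782) + (785/(-5501) + 8405/b) = (-28295 - 28782) + (785/(-5501) + 8405/(-13818/5)) = -57077 + (785*(-1/5501) + 8405*(-5/13818)) = -57077 + (-785/5501 - 42025/13818) = -57077 - 242026655/76012818 = -4338825639641/76012818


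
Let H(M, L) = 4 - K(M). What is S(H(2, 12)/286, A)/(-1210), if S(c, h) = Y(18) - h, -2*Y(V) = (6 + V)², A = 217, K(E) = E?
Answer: 101/242 ≈ 0.41736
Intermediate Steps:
H(M, L) = 4 - M
Y(V) = -(6 + V)²/2
S(c, h) = -288 - h (S(c, h) = -(6 + 18)²/2 - h = -½*24² - h = -½*576 - h = -288 - h)
S(H(2, 12)/286, A)/(-1210) = (-288 - 1*217)/(-1210) = (-288 - 217)*(-1/1210) = -505*(-1/1210) = 101/242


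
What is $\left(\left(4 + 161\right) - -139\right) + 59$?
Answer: $363$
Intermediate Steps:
$\left(\left(4 + 161\right) - -139\right) + 59 = \left(165 + \left(-12 + 151\right)\right) + 59 = \left(165 + 139\right) + 59 = 304 + 59 = 363$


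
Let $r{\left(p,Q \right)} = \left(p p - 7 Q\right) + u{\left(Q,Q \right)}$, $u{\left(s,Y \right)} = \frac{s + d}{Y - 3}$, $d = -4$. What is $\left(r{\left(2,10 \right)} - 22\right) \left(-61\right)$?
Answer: $\frac{37210}{7} \approx 5315.7$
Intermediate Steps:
$u{\left(s,Y \right)} = \frac{-4 + s}{-3 + Y}$ ($u{\left(s,Y \right)} = \frac{s - 4}{Y - 3} = \frac{-4 + s}{-3 + Y}$)
$r{\left(p,Q \right)} = p^{2} - 7 Q + \frac{-4 + Q}{-3 + Q}$ ($r{\left(p,Q \right)} = \left(p p - 7 Q\right) + \frac{-4 + Q}{-3 + Q} = \left(p^{2} - 7 Q\right) + \frac{-4 + Q}{-3 + Q} = p^{2} - 7 Q + \frac{-4 + Q}{-3 + Q}$)
$\left(r{\left(2,10 \right)} - 22\right) \left(-61\right) = \left(\frac{-4 + 10 + \left(-3 + 10\right) \left(2^{2} - 70\right)}{-3 + 10} - 22\right) \left(-61\right) = \left(\frac{-4 + 10 + 7 \left(4 - 70\right)}{7} - 22\right) \left(-61\right) = \left(\frac{-4 + 10 + 7 \left(-66\right)}{7} - 22\right) \left(-61\right) = \left(\frac{-4 + 10 - 462}{7} - 22\right) \left(-61\right) = \left(\frac{1}{7} \left(-456\right) - 22\right) \left(-61\right) = \left(- \frac{456}{7} - 22\right) \left(-61\right) = \left(- \frac{610}{7}\right) \left(-61\right) = \frac{37210}{7}$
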